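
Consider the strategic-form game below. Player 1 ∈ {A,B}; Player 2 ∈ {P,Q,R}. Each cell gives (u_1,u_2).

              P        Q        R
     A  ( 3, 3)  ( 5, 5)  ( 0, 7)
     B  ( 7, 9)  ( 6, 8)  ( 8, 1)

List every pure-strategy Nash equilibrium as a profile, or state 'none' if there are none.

(A,P): not NE [P1→B gives 7>3; P2→R gives 7>3]
(A,Q): not NE [P1→B gives 6>5; P2→R gives 7>5]
(A,R): not NE [P1→B gives 8>0]
(B,P): NE
(B,Q): not NE [P2→P gives 9>8]
(B,R): not NE [P2→P gives 9>1]

PSNE = {(B,P)}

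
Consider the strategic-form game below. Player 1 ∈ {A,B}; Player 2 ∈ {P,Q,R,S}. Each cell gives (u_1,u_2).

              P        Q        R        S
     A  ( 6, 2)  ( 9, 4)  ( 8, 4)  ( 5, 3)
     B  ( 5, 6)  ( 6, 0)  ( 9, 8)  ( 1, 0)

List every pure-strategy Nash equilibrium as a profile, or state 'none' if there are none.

(A,P): not NE [P2→R gives 4>2]
(A,Q): NE
(A,R): not NE [P1→B gives 9>8]
(A,S): not NE [P2→R gives 4>3]
(B,P): not NE [P1→A gives 6>5; P2→R gives 8>6]
(B,Q): not NE [P1→A gives 9>6; P2→R gives 8>0]
(B,R): NE
(B,S): not NE [P1→A gives 5>1; P2→R gives 8>0]

Nash profiles: (A,Q), (B,R)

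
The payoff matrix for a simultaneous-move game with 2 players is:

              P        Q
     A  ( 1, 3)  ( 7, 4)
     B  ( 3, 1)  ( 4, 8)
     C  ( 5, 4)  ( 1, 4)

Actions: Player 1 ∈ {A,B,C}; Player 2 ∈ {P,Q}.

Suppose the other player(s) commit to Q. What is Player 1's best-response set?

argmax u_1 = {A}

u_1(A vs Q) = 7
u_1(B vs Q) = 4
u_1(C vs Q) = 1
max payoff 7 at {A}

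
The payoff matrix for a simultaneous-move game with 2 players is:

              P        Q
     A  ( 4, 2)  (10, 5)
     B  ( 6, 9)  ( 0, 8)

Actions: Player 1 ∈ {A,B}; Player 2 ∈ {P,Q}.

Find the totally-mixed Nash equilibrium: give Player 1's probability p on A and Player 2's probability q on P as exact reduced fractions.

P1 mixes 1/4 on A; P2 mixes 5/6 on P

P1 indiff ⇒ q·4+(1-q)·10 = q·6+(1-q)·0 ⇒ q(-2) = (1-q)(-10) ⇒ q = 5/6
P2 indiff ⇒ p·2+(1-p)·9 = p·5+(1-p)·8 ⇒ p(-3) = (1-p)(-1) ⇒ p = 1/4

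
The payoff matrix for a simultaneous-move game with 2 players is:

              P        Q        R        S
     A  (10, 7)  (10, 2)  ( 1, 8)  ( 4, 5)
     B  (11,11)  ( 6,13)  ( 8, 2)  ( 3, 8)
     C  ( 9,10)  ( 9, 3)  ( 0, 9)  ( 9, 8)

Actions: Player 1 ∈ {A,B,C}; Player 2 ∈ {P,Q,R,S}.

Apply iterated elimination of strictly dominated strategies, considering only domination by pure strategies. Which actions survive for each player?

P2 drop S (P beats it: A:7>5 B:11>8 C:10>8)
P1 drop C (A beats it: P:10>9 Q:10>9 R:1>0)
P1→{A,B} P2→{P,Q,R}

IESDS → P1:{A,B} P2:{P,Q,R}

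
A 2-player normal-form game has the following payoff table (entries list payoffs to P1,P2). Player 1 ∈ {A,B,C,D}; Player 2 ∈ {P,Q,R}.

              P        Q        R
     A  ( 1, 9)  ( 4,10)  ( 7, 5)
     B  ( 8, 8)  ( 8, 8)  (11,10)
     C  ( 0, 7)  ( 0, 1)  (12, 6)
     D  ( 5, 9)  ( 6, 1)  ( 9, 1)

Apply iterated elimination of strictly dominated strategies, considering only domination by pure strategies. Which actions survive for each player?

Survivors P1:{B,C} P2:{P,R}

P1 drop A (B beats it: P:8>1 Q:8>4 R:11>7)
P1 drop D (B beats it: P:8>5 Q:8>6 R:11>9)
P2 drop Q (R beats it: B:10>8 C:6>1)
P1→{B,C} P2→{P,R}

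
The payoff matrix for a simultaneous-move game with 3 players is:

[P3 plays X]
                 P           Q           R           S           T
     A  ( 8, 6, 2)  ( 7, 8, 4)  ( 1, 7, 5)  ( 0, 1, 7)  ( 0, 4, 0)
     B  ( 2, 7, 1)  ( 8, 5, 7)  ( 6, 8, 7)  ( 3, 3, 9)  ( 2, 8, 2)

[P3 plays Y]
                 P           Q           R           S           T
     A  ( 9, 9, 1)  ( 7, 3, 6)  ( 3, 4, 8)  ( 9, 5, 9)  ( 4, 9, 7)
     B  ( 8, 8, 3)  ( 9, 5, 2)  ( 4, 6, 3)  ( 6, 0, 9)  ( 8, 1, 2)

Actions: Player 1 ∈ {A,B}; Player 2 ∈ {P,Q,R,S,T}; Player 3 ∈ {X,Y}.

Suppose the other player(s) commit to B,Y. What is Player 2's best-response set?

argmax u_2 = {P}

u_2(P vs B,Y) = 8
u_2(Q vs B,Y) = 5
u_2(R vs B,Y) = 6
u_2(S vs B,Y) = 0
u_2(T vs B,Y) = 1
max payoff 8 at {P}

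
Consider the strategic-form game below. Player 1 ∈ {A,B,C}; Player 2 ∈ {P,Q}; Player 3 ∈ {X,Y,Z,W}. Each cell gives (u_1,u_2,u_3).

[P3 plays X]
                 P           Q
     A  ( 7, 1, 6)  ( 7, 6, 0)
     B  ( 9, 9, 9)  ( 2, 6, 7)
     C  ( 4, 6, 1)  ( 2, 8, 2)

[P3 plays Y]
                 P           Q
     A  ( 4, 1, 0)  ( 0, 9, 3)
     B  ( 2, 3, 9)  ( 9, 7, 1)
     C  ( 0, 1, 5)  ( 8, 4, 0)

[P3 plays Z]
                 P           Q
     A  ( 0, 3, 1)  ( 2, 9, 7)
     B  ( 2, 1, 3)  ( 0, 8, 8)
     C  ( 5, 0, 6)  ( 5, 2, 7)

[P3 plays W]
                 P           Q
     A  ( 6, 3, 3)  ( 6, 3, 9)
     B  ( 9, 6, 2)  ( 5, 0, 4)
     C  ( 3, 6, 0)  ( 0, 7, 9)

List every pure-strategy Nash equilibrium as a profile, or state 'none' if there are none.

PSNE = {(A,Q,W), (B,P,X)}

(A,P,X): not NE [P1→B gives 9>7; P2→Q gives 6>1]
(A,P,Y): not NE [P2→Q gives 9>1; P3→X gives 6>0]
(A,P,Z): not NE [P1→C gives 5>0; P2→Q gives 9>3; P3→X gives 6>1]
(A,P,W): not NE [P1→B gives 9>6; P3→X gives 6>3]
(A,Q,X): not NE [P3→W gives 9>0]
(A,Q,Y): not NE [P1→B gives 9>0; P3→W gives 9>3]
(A,Q,Z): not NE [P1→C gives 5>2; P3→W gives 9>7]
(A,Q,W): NE
(B,P,X): NE
(B,P,Y): not NE [P1→A gives 4>2; P2→Q gives 7>3]
(B,P,Z): not NE [P1→C gives 5>2; P2→Q gives 8>1; P3→Y gives 9>3]
(B,P,W): not NE [P3→Y gives 9>2]
(B,Q,X): not NE [P1→A gives 7>2; P2→P gives 9>6; P3→Z gives 8>7]
(B,Q,Y): not NE [P3→Z gives 8>1]
(B,Q,Z): not NE [P1→C gives 5>0]
(B,Q,W): not NE [P1→A gives 6>5; P2→P gives 6>0; P3→Z gives 8>4]
(C,P,X): not NE [P1→B gives 9>4; P2→Q gives 8>6; P3→Z gives 6>1]
(C,P,Y): not NE [P1→A gives 4>0; P2→Q gives 4>1; P3→Z gives 6>5]
(C,P,Z): not NE [P2→Q gives 2>0]
(C,P,W): not NE [P1→B gives 9>3; P2→Q gives 7>6; P3→Z gives 6>0]
(C,Q,X): not NE [P1→A gives 7>2; P3→W gives 9>2]
(C,Q,Y): not NE [P1→B gives 9>8; P3→W gives 9>0]
(C,Q,Z): not NE [P3→W gives 9>7]
(C,Q,W): not NE [P1→A gives 6>0]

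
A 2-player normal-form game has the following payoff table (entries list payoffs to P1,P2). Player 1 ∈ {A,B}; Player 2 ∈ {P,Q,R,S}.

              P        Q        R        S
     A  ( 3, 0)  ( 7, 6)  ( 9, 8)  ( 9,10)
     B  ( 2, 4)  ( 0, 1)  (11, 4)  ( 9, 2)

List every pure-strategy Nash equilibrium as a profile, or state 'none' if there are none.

(A,P): not NE [P2→S gives 10>0]
(A,Q): not NE [P2→S gives 10>6]
(A,R): not NE [P1→B gives 11>9; P2→S gives 10>8]
(A,S): NE
(B,P): not NE [P1→A gives 3>2]
(B,Q): not NE [P1→A gives 7>0; P2→R gives 4>1]
(B,R): NE
(B,S): not NE [P2→R gives 4>2]

Nash profiles: (A,S), (B,R)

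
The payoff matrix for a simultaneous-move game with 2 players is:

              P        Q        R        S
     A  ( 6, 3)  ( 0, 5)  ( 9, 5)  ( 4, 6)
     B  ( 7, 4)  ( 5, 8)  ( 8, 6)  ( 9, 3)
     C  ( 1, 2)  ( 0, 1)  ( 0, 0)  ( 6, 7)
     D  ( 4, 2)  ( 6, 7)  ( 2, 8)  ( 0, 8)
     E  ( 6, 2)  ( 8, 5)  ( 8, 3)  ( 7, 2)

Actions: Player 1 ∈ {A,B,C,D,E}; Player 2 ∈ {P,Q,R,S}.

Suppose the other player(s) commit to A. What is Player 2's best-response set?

u_2(P vs A) = 3
u_2(Q vs A) = 5
u_2(R vs A) = 5
u_2(S vs A) = 6
max payoff 6 at {S}

argmax u_2 = {S}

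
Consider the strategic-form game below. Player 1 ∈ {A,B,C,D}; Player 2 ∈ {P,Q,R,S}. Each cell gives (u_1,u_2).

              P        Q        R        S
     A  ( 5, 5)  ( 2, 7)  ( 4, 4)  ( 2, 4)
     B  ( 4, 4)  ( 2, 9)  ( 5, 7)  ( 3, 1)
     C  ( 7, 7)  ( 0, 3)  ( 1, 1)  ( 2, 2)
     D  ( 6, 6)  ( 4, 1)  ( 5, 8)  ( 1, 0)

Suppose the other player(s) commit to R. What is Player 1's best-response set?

P1 best: {B,D}

u_1(A vs R) = 4
u_1(B vs R) = 5
u_1(C vs R) = 1
u_1(D vs R) = 5
max payoff 5 at {B,D}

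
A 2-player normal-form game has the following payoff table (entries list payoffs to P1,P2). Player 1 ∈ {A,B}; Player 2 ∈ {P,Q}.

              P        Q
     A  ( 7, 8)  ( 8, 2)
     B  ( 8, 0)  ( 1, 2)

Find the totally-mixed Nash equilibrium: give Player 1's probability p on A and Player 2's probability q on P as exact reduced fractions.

P1 indiff ⇒ q·7+(1-q)·8 = q·8+(1-q)·1 ⇒ q(-1) = (1-q)(-7) ⇒ q = 7/8
P2 indiff ⇒ p·8+(1-p)·0 = p·2+(1-p)·2 ⇒ p(6) = (1-p)(2) ⇒ p = 1/4

p=1/4, q=7/8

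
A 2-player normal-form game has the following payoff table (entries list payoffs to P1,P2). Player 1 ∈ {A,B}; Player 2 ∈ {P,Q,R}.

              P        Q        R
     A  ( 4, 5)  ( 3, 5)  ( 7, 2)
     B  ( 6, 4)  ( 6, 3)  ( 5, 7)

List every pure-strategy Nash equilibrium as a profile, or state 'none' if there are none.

PSNE: ∅

(A,P): not NE [P1→B gives 6>4]
(A,Q): not NE [P1→B gives 6>3]
(A,R): not NE [P2→Q gives 5>2]
(B,P): not NE [P2→R gives 7>4]
(B,Q): not NE [P2→R gives 7>3]
(B,R): not NE [P1→A gives 7>5]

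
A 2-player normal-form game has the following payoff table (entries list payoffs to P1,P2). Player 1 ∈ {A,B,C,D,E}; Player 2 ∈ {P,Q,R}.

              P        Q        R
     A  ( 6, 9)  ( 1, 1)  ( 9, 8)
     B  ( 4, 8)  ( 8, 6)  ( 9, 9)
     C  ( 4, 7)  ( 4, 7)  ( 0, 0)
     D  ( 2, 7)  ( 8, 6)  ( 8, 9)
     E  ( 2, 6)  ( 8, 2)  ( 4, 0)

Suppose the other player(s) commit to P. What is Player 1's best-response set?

u_1(A vs P) = 6
u_1(B vs P) = 4
u_1(C vs P) = 4
u_1(D vs P) = 2
u_1(E vs P) = 2
max payoff 6 at {A}

BR_1 = {A}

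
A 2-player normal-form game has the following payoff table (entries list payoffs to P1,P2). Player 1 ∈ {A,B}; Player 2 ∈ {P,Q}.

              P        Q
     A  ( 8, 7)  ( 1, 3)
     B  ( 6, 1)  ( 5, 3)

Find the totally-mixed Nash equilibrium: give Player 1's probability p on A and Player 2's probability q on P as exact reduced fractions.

P1 mixes 1/3 on A; P2 mixes 2/3 on P

P1 indiff ⇒ q·8+(1-q)·1 = q·6+(1-q)·5 ⇒ q(2) = (1-q)(4) ⇒ q = 2/3
P2 indiff ⇒ p·7+(1-p)·1 = p·3+(1-p)·3 ⇒ p(4) = (1-p)(2) ⇒ p = 1/3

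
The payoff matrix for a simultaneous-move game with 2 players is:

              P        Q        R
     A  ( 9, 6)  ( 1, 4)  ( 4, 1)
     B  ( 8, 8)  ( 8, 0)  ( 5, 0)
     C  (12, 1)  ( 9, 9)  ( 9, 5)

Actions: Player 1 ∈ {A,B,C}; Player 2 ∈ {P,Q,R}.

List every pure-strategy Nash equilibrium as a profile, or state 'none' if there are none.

Nash profiles: (C,Q)

(A,P): not NE [P1→C gives 12>9]
(A,Q): not NE [P1→C gives 9>1; P2→P gives 6>4]
(A,R): not NE [P1→C gives 9>4; P2→P gives 6>1]
(B,P): not NE [P1→C gives 12>8]
(B,Q): not NE [P1→C gives 9>8; P2→P gives 8>0]
(B,R): not NE [P1→C gives 9>5; P2→P gives 8>0]
(C,P): not NE [P2→Q gives 9>1]
(C,Q): NE
(C,R): not NE [P2→Q gives 9>5]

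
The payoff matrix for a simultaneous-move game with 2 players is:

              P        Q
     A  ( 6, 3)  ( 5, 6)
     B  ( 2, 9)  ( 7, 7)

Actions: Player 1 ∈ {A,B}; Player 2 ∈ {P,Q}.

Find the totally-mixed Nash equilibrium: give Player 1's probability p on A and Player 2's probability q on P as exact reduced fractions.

p=2/5, q=1/3

P1 indiff ⇒ q·6+(1-q)·5 = q·2+(1-q)·7 ⇒ q(4) = (1-q)(2) ⇒ q = 1/3
P2 indiff ⇒ p·3+(1-p)·9 = p·6+(1-p)·7 ⇒ p(-3) = (1-p)(-2) ⇒ p = 2/5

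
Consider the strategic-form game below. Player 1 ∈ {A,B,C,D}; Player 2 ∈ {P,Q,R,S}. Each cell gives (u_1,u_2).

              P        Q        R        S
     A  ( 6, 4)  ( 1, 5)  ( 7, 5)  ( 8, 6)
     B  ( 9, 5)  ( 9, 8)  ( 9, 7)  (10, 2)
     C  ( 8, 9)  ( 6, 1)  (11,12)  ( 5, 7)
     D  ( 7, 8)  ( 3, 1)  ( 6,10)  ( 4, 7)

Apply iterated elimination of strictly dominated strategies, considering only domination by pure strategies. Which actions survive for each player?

P1 drop A (B beats it: P:9>6 Q:9>1 R:9>7 S:10>8)
P1 drop D (B beats it: P:9>7 Q:9>3 R:9>6 S:10>4)
P2 drop P (R beats it: B:7>5 C:12>9)
P2 drop S (R beats it: B:7>2 C:12>7)
P1→{B,C} P2→{Q,R}

Remaining: P1:{B,C} P2:{Q,R}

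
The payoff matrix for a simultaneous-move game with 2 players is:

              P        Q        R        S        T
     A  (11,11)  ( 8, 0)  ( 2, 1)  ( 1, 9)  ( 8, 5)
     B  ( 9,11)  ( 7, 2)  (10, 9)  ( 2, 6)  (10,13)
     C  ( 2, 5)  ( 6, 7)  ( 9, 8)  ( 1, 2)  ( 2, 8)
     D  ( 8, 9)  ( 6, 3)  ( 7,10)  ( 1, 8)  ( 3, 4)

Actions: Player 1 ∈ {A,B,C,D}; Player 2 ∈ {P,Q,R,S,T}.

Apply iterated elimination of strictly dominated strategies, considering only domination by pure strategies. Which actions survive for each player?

Remaining: P1:{A,B} P2:{P,T}

P1 drop C (B beats it: P:9>2 Q:7>6 R:10>9 S:2>1 T:10>2)
P1 drop D (B beats it: P:9>8 Q:7>6 R:10>7 S:2>1 T:10>3)
P2 drop Q (P beats it: A:11>0 B:11>2)
P2 drop R (P beats it: A:11>1 B:11>9)
P2 drop S (P beats it: A:11>9 B:11>6)
P1→{A,B} P2→{P,T}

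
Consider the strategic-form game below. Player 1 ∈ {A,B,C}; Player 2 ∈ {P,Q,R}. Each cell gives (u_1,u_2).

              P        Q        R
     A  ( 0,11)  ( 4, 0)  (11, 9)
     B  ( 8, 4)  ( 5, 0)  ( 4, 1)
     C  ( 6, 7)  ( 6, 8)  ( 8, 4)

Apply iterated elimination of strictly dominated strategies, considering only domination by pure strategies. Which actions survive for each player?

Remaining: P1:{B,C} P2:{P,Q}

P2 drop R (P beats it: A:11>9 B:4>1 C:7>4)
P1 drop A (B beats it: P:8>0 Q:5>4)
P1→{B,C} P2→{P,Q}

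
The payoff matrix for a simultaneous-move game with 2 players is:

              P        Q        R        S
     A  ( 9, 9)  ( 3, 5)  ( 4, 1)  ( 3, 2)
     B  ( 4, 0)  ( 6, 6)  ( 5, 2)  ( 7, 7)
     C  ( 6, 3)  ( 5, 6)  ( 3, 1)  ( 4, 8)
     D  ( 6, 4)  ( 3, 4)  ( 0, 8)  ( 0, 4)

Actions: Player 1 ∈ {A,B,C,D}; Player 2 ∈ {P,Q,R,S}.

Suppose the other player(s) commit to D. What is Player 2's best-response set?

u_2(P vs D) = 4
u_2(Q vs D) = 4
u_2(R vs D) = 8
u_2(S vs D) = 4
max payoff 8 at {R}

argmax u_2 = {R}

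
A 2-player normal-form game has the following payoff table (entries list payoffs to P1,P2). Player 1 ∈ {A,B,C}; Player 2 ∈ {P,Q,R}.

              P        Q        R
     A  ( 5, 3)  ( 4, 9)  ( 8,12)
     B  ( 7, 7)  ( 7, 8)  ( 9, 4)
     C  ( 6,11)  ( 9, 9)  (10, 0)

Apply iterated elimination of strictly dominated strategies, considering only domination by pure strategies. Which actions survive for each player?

P1 drop A (B beats it: P:7>5 Q:7>4 R:9>8)
P2 drop R (P beats it: B:7>4 C:11>0)
P1→{B,C} P2→{P,Q}

IESDS → P1:{B,C} P2:{P,Q}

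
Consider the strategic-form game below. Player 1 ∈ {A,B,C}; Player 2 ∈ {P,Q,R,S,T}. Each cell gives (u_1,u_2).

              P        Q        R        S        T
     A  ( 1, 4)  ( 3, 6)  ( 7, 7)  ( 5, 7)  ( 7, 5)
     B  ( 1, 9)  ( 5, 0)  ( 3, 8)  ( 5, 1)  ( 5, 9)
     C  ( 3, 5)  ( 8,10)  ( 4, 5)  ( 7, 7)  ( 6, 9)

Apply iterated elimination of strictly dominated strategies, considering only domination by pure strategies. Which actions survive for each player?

P1 drop B (C beats it: P:3>1 Q:8>5 R:4>3 S:7>5 T:6>5)
P2 drop P (Q beats it: A:6>4 C:10>5)
P2 drop T (Q beats it: A:6>5 C:10>9)
P1→{A,C} P2→{Q,R,S}

Remaining: P1:{A,C} P2:{Q,R,S}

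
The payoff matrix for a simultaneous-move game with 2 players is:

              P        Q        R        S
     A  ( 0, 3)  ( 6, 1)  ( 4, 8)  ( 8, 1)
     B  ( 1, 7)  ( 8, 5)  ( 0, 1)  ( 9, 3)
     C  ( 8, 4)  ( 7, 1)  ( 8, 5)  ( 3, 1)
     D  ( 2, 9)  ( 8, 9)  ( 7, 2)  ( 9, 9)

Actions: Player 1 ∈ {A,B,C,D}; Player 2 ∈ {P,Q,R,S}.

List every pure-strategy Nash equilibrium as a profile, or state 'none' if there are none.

NE set: (C,R), (D,Q), (D,S)

(A,P): not NE [P1→C gives 8>0; P2→R gives 8>3]
(A,Q): not NE [P1→D gives 8>6; P2→R gives 8>1]
(A,R): not NE [P1→C gives 8>4]
(A,S): not NE [P1→D gives 9>8; P2→R gives 8>1]
(B,P): not NE [P1→C gives 8>1]
(B,Q): not NE [P2→P gives 7>5]
(B,R): not NE [P1→C gives 8>0; P2→P gives 7>1]
(B,S): not NE [P2→P gives 7>3]
(C,P): not NE [P2→R gives 5>4]
(C,Q): not NE [P1→D gives 8>7; P2→R gives 5>1]
(C,R): NE
(C,S): not NE [P1→D gives 9>3; P2→R gives 5>1]
(D,P): not NE [P1→C gives 8>2]
(D,Q): NE
(D,R): not NE [P1→C gives 8>7; P2→S gives 9>2]
(D,S): NE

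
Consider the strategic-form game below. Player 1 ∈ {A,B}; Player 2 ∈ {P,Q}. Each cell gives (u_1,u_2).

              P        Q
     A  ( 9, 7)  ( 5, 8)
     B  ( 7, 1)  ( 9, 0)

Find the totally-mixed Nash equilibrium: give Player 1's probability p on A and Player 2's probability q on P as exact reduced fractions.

(p,q) = (1/2, 2/3)

P1 indiff ⇒ q·9+(1-q)·5 = q·7+(1-q)·9 ⇒ q(2) = (1-q)(4) ⇒ q = 2/3
P2 indiff ⇒ p·7+(1-p)·1 = p·8+(1-p)·0 ⇒ p(-1) = (1-p)(-1) ⇒ p = 1/2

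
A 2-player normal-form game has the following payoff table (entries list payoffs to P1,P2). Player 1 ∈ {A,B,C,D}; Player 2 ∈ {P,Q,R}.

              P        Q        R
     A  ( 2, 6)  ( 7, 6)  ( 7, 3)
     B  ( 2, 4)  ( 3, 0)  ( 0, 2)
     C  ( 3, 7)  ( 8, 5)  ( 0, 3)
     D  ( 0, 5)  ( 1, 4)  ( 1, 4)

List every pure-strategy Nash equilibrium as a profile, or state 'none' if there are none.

NE set: (C,P)

(A,P): not NE [P1→C gives 3>2]
(A,Q): not NE [P1→C gives 8>7]
(A,R): not NE [P2→Q gives 6>3]
(B,P): not NE [P1→C gives 3>2]
(B,Q): not NE [P1→C gives 8>3; P2→P gives 4>0]
(B,R): not NE [P1→A gives 7>0; P2→P gives 4>2]
(C,P): NE
(C,Q): not NE [P2→P gives 7>5]
(C,R): not NE [P1→A gives 7>0; P2→P gives 7>3]
(D,P): not NE [P1→C gives 3>0]
(D,Q): not NE [P1→C gives 8>1; P2→P gives 5>4]
(D,R): not NE [P1→A gives 7>1; P2→P gives 5>4]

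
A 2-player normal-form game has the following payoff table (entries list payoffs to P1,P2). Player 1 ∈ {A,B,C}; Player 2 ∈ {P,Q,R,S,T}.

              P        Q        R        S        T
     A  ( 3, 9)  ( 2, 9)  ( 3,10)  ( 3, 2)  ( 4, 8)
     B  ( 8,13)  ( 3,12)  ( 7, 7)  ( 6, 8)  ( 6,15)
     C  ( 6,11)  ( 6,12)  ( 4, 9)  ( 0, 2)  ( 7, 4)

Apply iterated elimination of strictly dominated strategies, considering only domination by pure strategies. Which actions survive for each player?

IESDS → P1:{B,C} P2:{P,Q,T}

P1 drop A (B beats it: P:8>3 Q:3>2 R:7>3 S:6>3 T:6>4)
P2 drop R (P beats it: B:13>7 C:11>9)
P2 drop S (P beats it: B:13>8 C:11>2)
P1→{B,C} P2→{P,Q,T}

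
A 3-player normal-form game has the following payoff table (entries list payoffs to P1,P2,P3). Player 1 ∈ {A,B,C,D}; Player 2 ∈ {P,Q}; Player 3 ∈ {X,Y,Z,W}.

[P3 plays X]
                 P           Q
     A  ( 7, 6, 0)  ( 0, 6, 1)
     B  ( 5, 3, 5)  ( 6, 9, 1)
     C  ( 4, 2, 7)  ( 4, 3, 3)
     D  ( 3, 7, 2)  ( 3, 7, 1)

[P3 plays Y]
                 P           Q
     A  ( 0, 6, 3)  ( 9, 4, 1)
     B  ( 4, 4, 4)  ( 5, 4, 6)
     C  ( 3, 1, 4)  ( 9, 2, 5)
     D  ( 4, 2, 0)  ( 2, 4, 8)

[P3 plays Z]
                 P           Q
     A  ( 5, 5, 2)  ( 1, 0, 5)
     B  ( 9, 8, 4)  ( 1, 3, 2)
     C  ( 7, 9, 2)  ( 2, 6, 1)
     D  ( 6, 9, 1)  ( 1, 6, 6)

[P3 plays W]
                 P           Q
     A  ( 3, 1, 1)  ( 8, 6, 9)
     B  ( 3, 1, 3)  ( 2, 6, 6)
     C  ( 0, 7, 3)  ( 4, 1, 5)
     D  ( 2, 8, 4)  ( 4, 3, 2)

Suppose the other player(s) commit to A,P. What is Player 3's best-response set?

BR_3 = {Y}

u_3(X vs A,P) = 0
u_3(Y vs A,P) = 3
u_3(Z vs A,P) = 2
u_3(W vs A,P) = 1
max payoff 3 at {Y}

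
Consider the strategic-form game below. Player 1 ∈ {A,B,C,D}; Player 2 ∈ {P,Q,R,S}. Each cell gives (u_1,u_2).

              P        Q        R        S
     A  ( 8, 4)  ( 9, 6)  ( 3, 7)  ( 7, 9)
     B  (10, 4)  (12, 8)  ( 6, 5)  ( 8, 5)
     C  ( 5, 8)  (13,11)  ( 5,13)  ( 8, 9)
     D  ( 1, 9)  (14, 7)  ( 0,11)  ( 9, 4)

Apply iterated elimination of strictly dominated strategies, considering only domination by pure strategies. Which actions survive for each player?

Survivors P1:{B,C,D} P2:{Q,R}

P1 drop A (B beats it: P:10>8 Q:12>9 R:6>3 S:8>7)
P2 drop P (R beats it: B:5>4 C:13>8 D:11>9)
P2 drop S (Q beats it: B:8>5 C:11>9 D:7>4)
P1→{B,C,D} P2→{Q,R}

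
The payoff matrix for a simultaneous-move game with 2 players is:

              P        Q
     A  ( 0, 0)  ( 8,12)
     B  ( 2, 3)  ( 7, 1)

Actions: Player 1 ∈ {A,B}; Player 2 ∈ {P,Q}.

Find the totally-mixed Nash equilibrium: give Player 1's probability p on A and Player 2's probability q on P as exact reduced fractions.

p=1/7, q=1/3

P1 indiff ⇒ q·0+(1-q)·8 = q·2+(1-q)·7 ⇒ q(-2) = (1-q)(-1) ⇒ q = 1/3
P2 indiff ⇒ p·0+(1-p)·3 = p·12+(1-p)·1 ⇒ p(-12) = (1-p)(-2) ⇒ p = 1/7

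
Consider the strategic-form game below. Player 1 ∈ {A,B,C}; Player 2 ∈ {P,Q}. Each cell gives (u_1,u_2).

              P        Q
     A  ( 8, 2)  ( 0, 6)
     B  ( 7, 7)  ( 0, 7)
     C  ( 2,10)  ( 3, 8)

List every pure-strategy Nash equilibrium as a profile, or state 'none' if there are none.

Equilibria: none

(A,P): not NE [P2→Q gives 6>2]
(A,Q): not NE [P1→C gives 3>0]
(B,P): not NE [P1→A gives 8>7]
(B,Q): not NE [P1→C gives 3>0]
(C,P): not NE [P1→A gives 8>2]
(C,Q): not NE [P2→P gives 10>8]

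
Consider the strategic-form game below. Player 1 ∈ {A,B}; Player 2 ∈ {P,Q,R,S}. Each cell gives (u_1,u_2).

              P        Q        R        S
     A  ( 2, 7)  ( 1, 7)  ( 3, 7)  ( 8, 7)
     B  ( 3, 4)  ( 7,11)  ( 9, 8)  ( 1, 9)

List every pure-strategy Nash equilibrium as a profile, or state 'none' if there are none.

(A,P): not NE [P1→B gives 3>2]
(A,Q): not NE [P1→B gives 7>1]
(A,R): not NE [P1→B gives 9>3]
(A,S): NE
(B,P): not NE [P2→Q gives 11>4]
(B,Q): NE
(B,R): not NE [P2→Q gives 11>8]
(B,S): not NE [P1→A gives 8>1; P2→Q gives 11>9]

Nash profiles: (A,S), (B,Q)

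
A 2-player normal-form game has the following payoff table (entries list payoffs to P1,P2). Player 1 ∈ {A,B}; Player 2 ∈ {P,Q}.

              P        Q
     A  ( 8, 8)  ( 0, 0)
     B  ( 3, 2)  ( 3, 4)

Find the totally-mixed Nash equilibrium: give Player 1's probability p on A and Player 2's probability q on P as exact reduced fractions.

P1 indiff ⇒ q·8+(1-q)·0 = q·3+(1-q)·3 ⇒ q(5) = (1-q)(3) ⇒ q = 3/8
P2 indiff ⇒ p·8+(1-p)·2 = p·0+(1-p)·4 ⇒ p(8) = (1-p)(2) ⇒ p = 1/5

P1 mixes 1/5 on A; P2 mixes 3/8 on P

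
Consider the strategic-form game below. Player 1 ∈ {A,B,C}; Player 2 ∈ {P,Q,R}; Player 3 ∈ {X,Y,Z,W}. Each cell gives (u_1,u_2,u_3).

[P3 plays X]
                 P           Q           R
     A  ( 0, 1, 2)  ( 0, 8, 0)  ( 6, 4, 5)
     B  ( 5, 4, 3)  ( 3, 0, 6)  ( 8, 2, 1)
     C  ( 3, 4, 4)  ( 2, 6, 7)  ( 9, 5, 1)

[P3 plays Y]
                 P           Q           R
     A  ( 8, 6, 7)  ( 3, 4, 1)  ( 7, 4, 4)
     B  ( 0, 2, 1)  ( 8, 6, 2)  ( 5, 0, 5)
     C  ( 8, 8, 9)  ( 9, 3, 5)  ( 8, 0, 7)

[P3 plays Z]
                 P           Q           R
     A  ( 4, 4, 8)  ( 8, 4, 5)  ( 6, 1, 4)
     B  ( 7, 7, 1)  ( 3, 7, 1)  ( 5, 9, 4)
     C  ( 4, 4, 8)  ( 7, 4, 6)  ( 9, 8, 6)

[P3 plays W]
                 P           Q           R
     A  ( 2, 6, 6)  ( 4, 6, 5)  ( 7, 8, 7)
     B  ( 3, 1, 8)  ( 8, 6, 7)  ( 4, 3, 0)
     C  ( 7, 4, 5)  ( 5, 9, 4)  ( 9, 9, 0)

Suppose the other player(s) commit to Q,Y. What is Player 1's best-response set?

argmax u_1 = {C}

u_1(A vs Q,Y) = 3
u_1(B vs Q,Y) = 8
u_1(C vs Q,Y) = 9
max payoff 9 at {C}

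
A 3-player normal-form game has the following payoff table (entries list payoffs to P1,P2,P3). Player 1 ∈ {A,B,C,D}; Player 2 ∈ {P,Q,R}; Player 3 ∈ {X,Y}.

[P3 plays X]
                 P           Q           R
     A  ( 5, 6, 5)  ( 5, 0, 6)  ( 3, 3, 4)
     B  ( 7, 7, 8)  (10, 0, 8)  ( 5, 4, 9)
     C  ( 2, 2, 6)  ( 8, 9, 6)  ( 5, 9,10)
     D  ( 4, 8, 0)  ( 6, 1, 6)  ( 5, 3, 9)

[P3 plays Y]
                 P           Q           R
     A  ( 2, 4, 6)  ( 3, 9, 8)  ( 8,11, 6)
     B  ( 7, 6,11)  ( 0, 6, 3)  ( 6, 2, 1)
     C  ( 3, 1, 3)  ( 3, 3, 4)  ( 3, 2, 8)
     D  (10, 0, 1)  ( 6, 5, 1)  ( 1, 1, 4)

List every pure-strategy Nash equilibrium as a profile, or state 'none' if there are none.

(A,P,X): not NE [P1→B gives 7>5; P3→Y gives 6>5]
(A,P,Y): not NE [P1→D gives 10>2; P2→R gives 11>4]
(A,Q,X): not NE [P1→B gives 10>5; P2→P gives 6>0; P3→Y gives 8>6]
(A,Q,Y): not NE [P1→D gives 6>3; P2→R gives 11>9]
(A,R,X): not NE [P1→D gives 5>3; P2→P gives 6>3; P3→Y gives 6>4]
(A,R,Y): NE
(B,P,X): not NE [P3→Y gives 11>8]
(B,P,Y): not NE [P1→D gives 10>7]
(B,Q,X): not NE [P2→P gives 7>0]
(B,Q,Y): not NE [P1→D gives 6>0; P3→X gives 8>3]
(B,R,X): not NE [P2→P gives 7>4]
(B,R,Y): not NE [P1→A gives 8>6; P2→Q gives 6>2; P3→X gives 9>1]
(C,P,X): not NE [P1→B gives 7>2; P2→R gives 9>2]
(C,P,Y): not NE [P1→D gives 10>3; P2→Q gives 3>1; P3→X gives 6>3]
(C,Q,X): not NE [P1→B gives 10>8]
(C,Q,Y): not NE [P1→D gives 6>3; P3→X gives 6>4]
(C,R,X): NE
(C,R,Y): not NE [P1→A gives 8>3; P2→Q gives 3>2; P3→X gives 10>8]
(D,P,X): not NE [P1→B gives 7>4; P3→Y gives 1>0]
(D,P,Y): not NE [P2→Q gives 5>0]
(D,Q,X): not NE [P1→B gives 10>6; P2→P gives 8>1]
(D,Q,Y): not NE [P3→X gives 6>1]
(D,R,X): not NE [P2→P gives 8>3]
(D,R,Y): not NE [P1→A gives 8>1; P2→Q gives 5>1; P3→X gives 9>4]

NE set: (A,R,Y), (C,R,X)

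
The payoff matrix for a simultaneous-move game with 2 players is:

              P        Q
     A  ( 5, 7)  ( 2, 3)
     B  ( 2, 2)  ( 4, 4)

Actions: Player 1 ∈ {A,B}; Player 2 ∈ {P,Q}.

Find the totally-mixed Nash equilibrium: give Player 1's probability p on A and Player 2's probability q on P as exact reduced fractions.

p=1/3, q=2/5

P1 indiff ⇒ q·5+(1-q)·2 = q·2+(1-q)·4 ⇒ q(3) = (1-q)(2) ⇒ q = 2/5
P2 indiff ⇒ p·7+(1-p)·2 = p·3+(1-p)·4 ⇒ p(4) = (1-p)(2) ⇒ p = 1/3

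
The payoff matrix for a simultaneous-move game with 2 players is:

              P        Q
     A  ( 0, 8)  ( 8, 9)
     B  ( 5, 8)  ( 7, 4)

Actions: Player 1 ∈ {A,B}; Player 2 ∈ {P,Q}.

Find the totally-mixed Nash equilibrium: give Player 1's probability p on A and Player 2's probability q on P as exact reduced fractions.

P1 mixes 4/5 on A; P2 mixes 1/6 on P

P1 indiff ⇒ q·0+(1-q)·8 = q·5+(1-q)·7 ⇒ q(-5) = (1-q)(-1) ⇒ q = 1/6
P2 indiff ⇒ p·8+(1-p)·8 = p·9+(1-p)·4 ⇒ p(-1) = (1-p)(-4) ⇒ p = 4/5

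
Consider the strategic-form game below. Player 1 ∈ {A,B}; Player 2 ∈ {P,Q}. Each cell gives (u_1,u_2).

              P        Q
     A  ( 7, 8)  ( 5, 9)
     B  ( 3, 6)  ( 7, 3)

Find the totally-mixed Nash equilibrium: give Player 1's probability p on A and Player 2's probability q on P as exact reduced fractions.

P1 indiff ⇒ q·7+(1-q)·5 = q·3+(1-q)·7 ⇒ q(4) = (1-q)(2) ⇒ q = 1/3
P2 indiff ⇒ p·8+(1-p)·6 = p·9+(1-p)·3 ⇒ p(-1) = (1-p)(-3) ⇒ p = 3/4

p=3/4, q=1/3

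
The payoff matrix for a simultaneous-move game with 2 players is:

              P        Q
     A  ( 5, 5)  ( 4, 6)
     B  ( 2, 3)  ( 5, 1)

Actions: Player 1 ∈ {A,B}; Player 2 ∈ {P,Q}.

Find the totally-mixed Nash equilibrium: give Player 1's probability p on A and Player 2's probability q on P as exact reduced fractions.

P1 indiff ⇒ q·5+(1-q)·4 = q·2+(1-q)·5 ⇒ q(3) = (1-q)(1) ⇒ q = 1/4
P2 indiff ⇒ p·5+(1-p)·3 = p·6+(1-p)·1 ⇒ p(-1) = (1-p)(-2) ⇒ p = 2/3

(p,q) = (2/3, 1/4)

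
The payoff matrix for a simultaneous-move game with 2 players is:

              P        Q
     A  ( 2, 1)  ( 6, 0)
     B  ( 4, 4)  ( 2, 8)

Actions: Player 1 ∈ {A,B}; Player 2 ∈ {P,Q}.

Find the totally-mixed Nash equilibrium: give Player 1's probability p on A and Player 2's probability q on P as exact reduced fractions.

P1 indiff ⇒ q·2+(1-q)·6 = q·4+(1-q)·2 ⇒ q(-2) = (1-q)(-4) ⇒ q = 2/3
P2 indiff ⇒ p·1+(1-p)·4 = p·0+(1-p)·8 ⇒ p(1) = (1-p)(4) ⇒ p = 4/5

p=4/5, q=2/3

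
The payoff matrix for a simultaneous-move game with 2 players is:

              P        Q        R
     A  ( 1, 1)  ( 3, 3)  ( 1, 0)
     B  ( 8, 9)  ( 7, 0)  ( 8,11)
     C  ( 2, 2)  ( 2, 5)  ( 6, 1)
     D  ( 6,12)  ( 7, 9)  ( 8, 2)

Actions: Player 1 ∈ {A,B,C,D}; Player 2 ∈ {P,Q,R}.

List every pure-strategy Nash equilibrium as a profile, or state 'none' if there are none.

(A,P): not NE [P1→B gives 8>1; P2→Q gives 3>1]
(A,Q): not NE [P1→D gives 7>3]
(A,R): not NE [P1→D gives 8>1; P2→Q gives 3>0]
(B,P): not NE [P2→R gives 11>9]
(B,Q): not NE [P2→R gives 11>0]
(B,R): NE
(C,P): not NE [P1→B gives 8>2; P2→Q gives 5>2]
(C,Q): not NE [P1→D gives 7>2]
(C,R): not NE [P1→D gives 8>6; P2→Q gives 5>1]
(D,P): not NE [P1→B gives 8>6]
(D,Q): not NE [P2→P gives 12>9]
(D,R): not NE [P2→P gives 12>2]

NE set: (B,R)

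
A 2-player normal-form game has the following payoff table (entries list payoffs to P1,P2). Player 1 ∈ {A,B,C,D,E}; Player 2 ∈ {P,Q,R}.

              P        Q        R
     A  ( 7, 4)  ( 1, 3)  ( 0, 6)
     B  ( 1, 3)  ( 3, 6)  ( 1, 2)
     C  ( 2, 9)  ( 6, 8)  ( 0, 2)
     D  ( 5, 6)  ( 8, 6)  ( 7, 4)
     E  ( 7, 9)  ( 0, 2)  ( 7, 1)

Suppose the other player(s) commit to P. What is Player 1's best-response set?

u_1(A vs P) = 7
u_1(B vs P) = 1
u_1(C vs P) = 2
u_1(D vs P) = 5
u_1(E vs P) = 7
max payoff 7 at {A,E}

argmax u_1 = {A,E}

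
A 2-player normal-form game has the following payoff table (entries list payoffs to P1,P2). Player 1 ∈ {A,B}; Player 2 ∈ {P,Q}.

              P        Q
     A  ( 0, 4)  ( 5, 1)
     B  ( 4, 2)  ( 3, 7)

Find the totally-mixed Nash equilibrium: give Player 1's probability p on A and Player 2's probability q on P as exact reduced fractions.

P1 indiff ⇒ q·0+(1-q)·5 = q·4+(1-q)·3 ⇒ q(-4) = (1-q)(-2) ⇒ q = 1/3
P2 indiff ⇒ p·4+(1-p)·2 = p·1+(1-p)·7 ⇒ p(3) = (1-p)(5) ⇒ p = 5/8

P1 mixes 5/8 on A; P2 mixes 1/3 on P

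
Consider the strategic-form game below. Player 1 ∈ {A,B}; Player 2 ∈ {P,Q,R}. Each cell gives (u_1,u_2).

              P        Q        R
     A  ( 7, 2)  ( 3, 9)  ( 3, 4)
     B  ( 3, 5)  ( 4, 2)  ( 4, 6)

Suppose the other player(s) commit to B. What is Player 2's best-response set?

argmax u_2 = {R}

u_2(P vs B) = 5
u_2(Q vs B) = 2
u_2(R vs B) = 6
max payoff 6 at {R}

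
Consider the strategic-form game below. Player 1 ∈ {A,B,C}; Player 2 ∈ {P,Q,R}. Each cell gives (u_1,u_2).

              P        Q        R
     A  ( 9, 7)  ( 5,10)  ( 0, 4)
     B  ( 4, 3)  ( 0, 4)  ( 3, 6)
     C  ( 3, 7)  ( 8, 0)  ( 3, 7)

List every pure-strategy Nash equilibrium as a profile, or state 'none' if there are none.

(A,P): not NE [P2→Q gives 10>7]
(A,Q): not NE [P1→C gives 8>5]
(A,R): not NE [P1→C gives 3>0; P2→Q gives 10>4]
(B,P): not NE [P1→A gives 9>4; P2→R gives 6>3]
(B,Q): not NE [P1→C gives 8>0; P2→R gives 6>4]
(B,R): NE
(C,P): not NE [P1→A gives 9>3]
(C,Q): not NE [P2→R gives 7>0]
(C,R): NE

Nash profiles: (B,R), (C,R)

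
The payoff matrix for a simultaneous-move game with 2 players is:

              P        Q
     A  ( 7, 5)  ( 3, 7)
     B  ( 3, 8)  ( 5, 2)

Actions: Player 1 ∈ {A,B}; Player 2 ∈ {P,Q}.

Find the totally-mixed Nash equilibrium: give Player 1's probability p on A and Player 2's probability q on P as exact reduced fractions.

P1 indiff ⇒ q·7+(1-q)·3 = q·3+(1-q)·5 ⇒ q(4) = (1-q)(2) ⇒ q = 1/3
P2 indiff ⇒ p·5+(1-p)·8 = p·7+(1-p)·2 ⇒ p(-2) = (1-p)(-6) ⇒ p = 3/4

(p,q) = (3/4, 1/3)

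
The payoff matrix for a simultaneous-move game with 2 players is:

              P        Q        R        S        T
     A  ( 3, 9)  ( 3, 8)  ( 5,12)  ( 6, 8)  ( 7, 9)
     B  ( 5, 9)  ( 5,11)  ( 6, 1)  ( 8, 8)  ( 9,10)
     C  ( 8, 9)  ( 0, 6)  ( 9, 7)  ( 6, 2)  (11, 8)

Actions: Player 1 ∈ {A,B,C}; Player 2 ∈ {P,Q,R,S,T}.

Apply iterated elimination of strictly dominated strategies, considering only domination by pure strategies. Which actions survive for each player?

Remaining: P1:{B,C} P2:{P,Q,T}

P1 drop A (B beats it: P:5>3 Q:5>3 R:6>5 S:8>6 T:9>7)
P2 drop R (P beats it: B:9>1 C:9>7)
P2 drop S (P beats it: B:9>8 C:9>2)
P1→{B,C} P2→{P,Q,T}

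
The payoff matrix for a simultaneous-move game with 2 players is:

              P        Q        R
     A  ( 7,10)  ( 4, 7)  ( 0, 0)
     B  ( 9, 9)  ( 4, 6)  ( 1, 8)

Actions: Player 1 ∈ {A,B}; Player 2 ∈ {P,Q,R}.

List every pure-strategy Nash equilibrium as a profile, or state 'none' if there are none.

(A,P): not NE [P1→B gives 9>7]
(A,Q): not NE [P2→P gives 10>7]
(A,R): not NE [P1→B gives 1>0; P2→P gives 10>0]
(B,P): NE
(B,Q): not NE [P2→P gives 9>6]
(B,R): not NE [P2→P gives 9>8]

PSNE = {(B,P)}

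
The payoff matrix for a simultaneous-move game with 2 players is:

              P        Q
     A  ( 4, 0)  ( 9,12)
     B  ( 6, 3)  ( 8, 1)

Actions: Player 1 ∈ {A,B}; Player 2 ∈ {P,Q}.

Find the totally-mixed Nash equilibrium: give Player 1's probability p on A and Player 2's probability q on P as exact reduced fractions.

P1 indiff ⇒ q·4+(1-q)·9 = q·6+(1-q)·8 ⇒ q(-2) = (1-q)(-1) ⇒ q = 1/3
P2 indiff ⇒ p·0+(1-p)·3 = p·12+(1-p)·1 ⇒ p(-12) = (1-p)(-2) ⇒ p = 1/7

P1 mixes 1/7 on A; P2 mixes 1/3 on P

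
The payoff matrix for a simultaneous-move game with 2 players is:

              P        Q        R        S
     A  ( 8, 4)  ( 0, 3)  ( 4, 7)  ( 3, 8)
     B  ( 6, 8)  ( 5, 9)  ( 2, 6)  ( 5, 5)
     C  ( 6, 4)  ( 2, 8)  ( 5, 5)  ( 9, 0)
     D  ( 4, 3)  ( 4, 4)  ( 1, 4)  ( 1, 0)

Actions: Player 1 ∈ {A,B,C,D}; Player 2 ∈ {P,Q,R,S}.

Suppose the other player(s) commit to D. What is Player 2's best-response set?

argmax u_2 = {Q,R}

u_2(P vs D) = 3
u_2(Q vs D) = 4
u_2(R vs D) = 4
u_2(S vs D) = 0
max payoff 4 at {Q,R}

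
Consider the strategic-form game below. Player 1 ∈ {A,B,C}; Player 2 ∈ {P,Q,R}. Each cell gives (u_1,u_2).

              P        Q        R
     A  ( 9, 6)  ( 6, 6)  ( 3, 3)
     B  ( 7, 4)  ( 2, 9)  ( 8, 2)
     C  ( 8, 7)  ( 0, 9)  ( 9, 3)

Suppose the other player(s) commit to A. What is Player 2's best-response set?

P2 best: {P,Q}

u_2(P vs A) = 6
u_2(Q vs A) = 6
u_2(R vs A) = 3
max payoff 6 at {P,Q}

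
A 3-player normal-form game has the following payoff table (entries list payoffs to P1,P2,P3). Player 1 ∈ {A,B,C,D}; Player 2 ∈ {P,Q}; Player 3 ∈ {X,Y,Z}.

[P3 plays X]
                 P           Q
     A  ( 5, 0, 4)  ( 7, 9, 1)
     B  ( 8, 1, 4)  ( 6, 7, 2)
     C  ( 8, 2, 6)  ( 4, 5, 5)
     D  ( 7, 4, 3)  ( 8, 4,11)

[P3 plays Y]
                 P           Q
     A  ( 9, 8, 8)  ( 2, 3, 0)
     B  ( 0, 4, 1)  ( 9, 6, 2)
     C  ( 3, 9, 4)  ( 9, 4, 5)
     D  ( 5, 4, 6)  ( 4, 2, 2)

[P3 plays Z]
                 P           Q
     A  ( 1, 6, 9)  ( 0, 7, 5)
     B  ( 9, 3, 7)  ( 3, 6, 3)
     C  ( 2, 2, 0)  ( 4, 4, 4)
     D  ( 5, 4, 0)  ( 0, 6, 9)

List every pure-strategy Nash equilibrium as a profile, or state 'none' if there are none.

NE set: (D,Q,X)

(A,P,X): not NE [P1→C gives 8>5; P2→Q gives 9>0; P3→Z gives 9>4]
(A,P,Y): not NE [P3→Z gives 9>8]
(A,P,Z): not NE [P1→B gives 9>1; P2→Q gives 7>6]
(A,Q,X): not NE [P1→D gives 8>7; P3→Z gives 5>1]
(A,Q,Y): not NE [P1→C gives 9>2; P2→P gives 8>3; P3→Z gives 5>0]
(A,Q,Z): not NE [P1→C gives 4>0]
(B,P,X): not NE [P2→Q gives 7>1; P3→Z gives 7>4]
(B,P,Y): not NE [P1→A gives 9>0; P2→Q gives 6>4; P3→Z gives 7>1]
(B,P,Z): not NE [P2→Q gives 6>3]
(B,Q,X): not NE [P1→D gives 8>6; P3→Z gives 3>2]
(B,Q,Y): not NE [P3→Z gives 3>2]
(B,Q,Z): not NE [P1→C gives 4>3]
(C,P,X): not NE [P2→Q gives 5>2]
(C,P,Y): not NE [P1→A gives 9>3; P3→X gives 6>4]
(C,P,Z): not NE [P1→B gives 9>2; P2→Q gives 4>2; P3→X gives 6>0]
(C,Q,X): not NE [P1→D gives 8>4]
(C,Q,Y): not NE [P2→P gives 9>4]
(C,Q,Z): not NE [P3→Y gives 5>4]
(D,P,X): not NE [P1→C gives 8>7; P3→Y gives 6>3]
(D,P,Y): not NE [P1→A gives 9>5]
(D,P,Z): not NE [P1→B gives 9>5; P2→Q gives 6>4; P3→Y gives 6>0]
(D,Q,X): NE
(D,Q,Y): not NE [P1→C gives 9>4; P2→P gives 4>2; P3→X gives 11>2]
(D,Q,Z): not NE [P1→C gives 4>0; P3→X gives 11>9]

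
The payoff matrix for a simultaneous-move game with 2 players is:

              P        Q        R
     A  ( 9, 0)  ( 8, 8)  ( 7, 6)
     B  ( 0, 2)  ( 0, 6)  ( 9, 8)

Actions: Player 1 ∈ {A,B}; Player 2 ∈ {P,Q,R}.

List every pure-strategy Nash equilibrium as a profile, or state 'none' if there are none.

(A,P): not NE [P2→Q gives 8>0]
(A,Q): NE
(A,R): not NE [P1→B gives 9>7; P2→Q gives 8>6]
(B,P): not NE [P1→A gives 9>0; P2→R gives 8>2]
(B,Q): not NE [P1→A gives 8>0; P2→R gives 8>6]
(B,R): NE

NE set: (A,Q), (B,R)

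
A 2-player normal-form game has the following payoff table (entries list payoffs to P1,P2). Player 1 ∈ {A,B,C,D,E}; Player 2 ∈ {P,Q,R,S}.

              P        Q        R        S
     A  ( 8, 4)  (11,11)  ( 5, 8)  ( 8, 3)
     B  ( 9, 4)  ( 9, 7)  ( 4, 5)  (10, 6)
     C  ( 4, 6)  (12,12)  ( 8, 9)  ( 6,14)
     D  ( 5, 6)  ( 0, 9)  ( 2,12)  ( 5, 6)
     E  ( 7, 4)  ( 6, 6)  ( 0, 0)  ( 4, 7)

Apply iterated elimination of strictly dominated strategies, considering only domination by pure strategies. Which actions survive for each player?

P1 drop D (A beats it: P:8>5 Q:11>0 R:5>2 S:8>5)
P1 drop E (A beats it: P:8>7 Q:11>6 R:5>0 S:8>4)
P2 drop P (Q beats it: A:11>4 B:7>4 C:12>6)
P2 drop R (Q beats it: A:11>8 B:7>5 C:12>9)
P1→{A,B,C} P2→{Q,S}

Survivors P1:{A,B,C} P2:{Q,S}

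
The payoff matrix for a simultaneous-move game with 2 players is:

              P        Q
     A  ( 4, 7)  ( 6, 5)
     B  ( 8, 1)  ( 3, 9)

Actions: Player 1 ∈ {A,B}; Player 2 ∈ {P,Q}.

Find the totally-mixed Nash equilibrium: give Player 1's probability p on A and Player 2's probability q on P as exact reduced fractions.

P1 indiff ⇒ q·4+(1-q)·6 = q·8+(1-q)·3 ⇒ q(-4) = (1-q)(-3) ⇒ q = 3/7
P2 indiff ⇒ p·7+(1-p)·1 = p·5+(1-p)·9 ⇒ p(2) = (1-p)(8) ⇒ p = 4/5

P1 mixes 4/5 on A; P2 mixes 3/7 on P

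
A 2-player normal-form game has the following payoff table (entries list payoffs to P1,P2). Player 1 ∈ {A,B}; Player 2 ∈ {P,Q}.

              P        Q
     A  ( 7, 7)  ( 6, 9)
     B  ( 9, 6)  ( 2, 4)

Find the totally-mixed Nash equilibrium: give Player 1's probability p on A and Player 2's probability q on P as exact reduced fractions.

P1 indiff ⇒ q·7+(1-q)·6 = q·9+(1-q)·2 ⇒ q(-2) = (1-q)(-4) ⇒ q = 2/3
P2 indiff ⇒ p·7+(1-p)·6 = p·9+(1-p)·4 ⇒ p(-2) = (1-p)(-2) ⇒ p = 1/2

P1 mixes 1/2 on A; P2 mixes 2/3 on P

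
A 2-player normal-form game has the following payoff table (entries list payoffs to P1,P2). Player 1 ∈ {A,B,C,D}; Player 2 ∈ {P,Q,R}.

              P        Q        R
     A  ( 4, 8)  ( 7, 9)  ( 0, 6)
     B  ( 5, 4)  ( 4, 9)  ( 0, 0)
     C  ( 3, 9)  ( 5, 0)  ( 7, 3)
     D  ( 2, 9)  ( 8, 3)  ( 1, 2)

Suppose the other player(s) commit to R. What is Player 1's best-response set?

BR_1 = {C}

u_1(A vs R) = 0
u_1(B vs R) = 0
u_1(C vs R) = 7
u_1(D vs R) = 1
max payoff 7 at {C}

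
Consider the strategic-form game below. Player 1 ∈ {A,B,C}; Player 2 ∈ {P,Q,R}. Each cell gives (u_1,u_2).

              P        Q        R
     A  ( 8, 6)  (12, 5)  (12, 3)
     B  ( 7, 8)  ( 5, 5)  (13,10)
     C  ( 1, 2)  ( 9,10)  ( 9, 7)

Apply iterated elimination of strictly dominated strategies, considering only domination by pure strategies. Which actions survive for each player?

P1 drop C (A beats it: P:8>1 Q:12>9 R:12>9)
P2 drop Q (P beats it: A:6>5 B:8>5)
P1→{A,B} P2→{P,R}

Survivors P1:{A,B} P2:{P,R}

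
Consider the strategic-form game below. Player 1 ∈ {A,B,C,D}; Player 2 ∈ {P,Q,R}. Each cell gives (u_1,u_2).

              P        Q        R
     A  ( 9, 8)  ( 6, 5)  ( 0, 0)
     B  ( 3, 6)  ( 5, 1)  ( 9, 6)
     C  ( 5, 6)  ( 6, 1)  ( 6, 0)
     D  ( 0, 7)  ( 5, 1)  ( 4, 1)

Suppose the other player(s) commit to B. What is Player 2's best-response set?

BR_2 = {P,R}

u_2(P vs B) = 6
u_2(Q vs B) = 1
u_2(R vs B) = 6
max payoff 6 at {P,R}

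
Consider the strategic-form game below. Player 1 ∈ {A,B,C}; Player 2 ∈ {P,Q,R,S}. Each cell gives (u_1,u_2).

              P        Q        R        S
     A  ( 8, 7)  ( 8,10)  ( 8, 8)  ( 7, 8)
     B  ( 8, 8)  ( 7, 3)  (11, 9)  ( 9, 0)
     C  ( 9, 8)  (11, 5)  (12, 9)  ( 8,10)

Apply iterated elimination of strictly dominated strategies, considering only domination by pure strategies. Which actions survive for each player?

Survivors P1:{B,C} P2:{R,S}

P1 drop A (C beats it: P:9>8 Q:11>8 R:12>8 S:8>7)
P2 drop P (R beats it: B:9>8 C:9>8)
P2 drop Q (R beats it: B:9>3 C:9>5)
P1→{B,C} P2→{R,S}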